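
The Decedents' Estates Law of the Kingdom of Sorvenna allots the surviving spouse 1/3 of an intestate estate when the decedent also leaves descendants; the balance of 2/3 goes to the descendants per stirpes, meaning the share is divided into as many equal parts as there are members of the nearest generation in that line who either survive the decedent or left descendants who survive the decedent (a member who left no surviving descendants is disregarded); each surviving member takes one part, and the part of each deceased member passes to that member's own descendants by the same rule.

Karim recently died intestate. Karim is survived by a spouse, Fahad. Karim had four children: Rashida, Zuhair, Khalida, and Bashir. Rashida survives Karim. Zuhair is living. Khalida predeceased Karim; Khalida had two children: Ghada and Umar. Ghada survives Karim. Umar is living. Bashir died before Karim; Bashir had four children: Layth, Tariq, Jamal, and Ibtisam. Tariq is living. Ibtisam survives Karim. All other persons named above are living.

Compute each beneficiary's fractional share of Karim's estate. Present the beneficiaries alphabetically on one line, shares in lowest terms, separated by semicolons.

Fahad, as surviving spouse, takes 1/3.
The remaining 2/3 passes to Karim's descendants per stirpes.
The 2/3 is divided into 4 equal shares of 1/6 among Rashida, Zuhair, Khalida, Bashir.
Rashida is living and takes 1/6.
Zuhair is living and takes 1/6.
Khalida predeceased; the 1/6 allotted to Khalida's branch passes to Khalida's issue by representation.
The 1/6 is divided into 2 equal shares of 1/12 among Ghada, Umar.
Ghada is living and takes 1/12.
Umar is living and takes 1/12.
Bashir predeceased; the 1/6 allotted to Bashir's branch passes to Bashir's issue by representation.
The 1/6 is divided into 4 equal shares of 1/24 among Layth, Tariq, Jamal, Ibtisam.
Layth is living and takes 1/24.
Tariq is living and takes 1/24.
Jamal is living and takes 1/24.
Ibtisam is living and takes 1/24.

Fahad 1/3; Ghada 1/12; Ibtisam 1/24; Jamal 1/24; Layth 1/24; Rashida 1/6; Tariq 1/24; Umar 1/12; Zuhair 1/6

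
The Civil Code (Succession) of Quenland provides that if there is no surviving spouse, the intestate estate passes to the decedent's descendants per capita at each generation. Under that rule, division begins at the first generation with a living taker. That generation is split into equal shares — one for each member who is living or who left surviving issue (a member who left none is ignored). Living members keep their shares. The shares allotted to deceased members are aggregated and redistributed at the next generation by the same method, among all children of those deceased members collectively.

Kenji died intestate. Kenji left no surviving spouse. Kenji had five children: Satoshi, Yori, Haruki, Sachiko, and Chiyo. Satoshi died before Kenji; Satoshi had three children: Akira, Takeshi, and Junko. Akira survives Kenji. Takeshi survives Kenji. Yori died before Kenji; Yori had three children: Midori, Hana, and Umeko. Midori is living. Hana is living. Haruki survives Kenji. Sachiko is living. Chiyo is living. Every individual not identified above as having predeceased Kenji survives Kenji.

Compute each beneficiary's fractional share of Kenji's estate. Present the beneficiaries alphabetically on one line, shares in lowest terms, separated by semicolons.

Akira 1/15; Chiyo 1/5; Hana 1/15; Haruki 1/5; Junko 1/15; Midori 1/15; Sachiko 1/5; Takeshi 1/15; Umeko 1/15

There is no surviving spouse, so the entire estate passes to Kenji's descendants per capita at each generation.
At generation 1 (Satoshi, Yori, Haruki, Sachiko, Chiyo) there are 5 shares of (1)/5 = 1/5 each.
Living: Haruki, Sachiko, and Chiyo — each takes 1/5.
Deceased: Satoshi and Yori. Their combined 2/5 is pooled and carried to generation 2.
At generation 2 (Akira, Takeshi, Junko, Midori, Hana, Umeko) there are 6 shares of (2/5)/6 = 1/15 each.
Living: Akira, Takeshi, Junko, Midori, Hana, and Umeko — each takes 1/15.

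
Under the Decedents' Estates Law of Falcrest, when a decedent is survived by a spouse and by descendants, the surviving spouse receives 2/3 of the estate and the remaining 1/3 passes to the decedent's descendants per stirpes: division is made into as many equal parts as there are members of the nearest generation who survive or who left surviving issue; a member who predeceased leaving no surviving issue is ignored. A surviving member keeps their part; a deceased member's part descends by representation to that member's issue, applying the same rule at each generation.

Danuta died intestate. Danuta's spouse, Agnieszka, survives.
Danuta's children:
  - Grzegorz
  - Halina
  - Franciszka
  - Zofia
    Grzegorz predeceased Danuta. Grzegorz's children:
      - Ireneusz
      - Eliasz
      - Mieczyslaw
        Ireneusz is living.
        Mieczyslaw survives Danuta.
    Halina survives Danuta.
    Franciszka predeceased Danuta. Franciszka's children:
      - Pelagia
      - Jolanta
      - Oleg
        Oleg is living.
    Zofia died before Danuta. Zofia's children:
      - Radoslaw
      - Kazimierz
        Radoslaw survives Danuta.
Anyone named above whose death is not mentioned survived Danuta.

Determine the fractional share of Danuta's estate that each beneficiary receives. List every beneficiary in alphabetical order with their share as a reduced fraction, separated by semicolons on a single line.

Agnieszka, as surviving spouse, takes 2/3.
The remaining 1/3 passes to Danuta's descendants per stirpes.
The 1/3 is divided into 4 equal shares of 1/12 among Grzegorz, Halina, Franciszka, Zofia.
Grzegorz predeceased; the 1/12 allotted to Grzegorz's branch passes to Grzegorz's issue by representation.
The 1/12 is divided into 3 equal shares of 1/36 among Ireneusz, Eliasz, Mieczyslaw.
Ireneusz is living and takes 1/36.
Eliasz is living and takes 1/36.
Mieczyslaw is living and takes 1/36.
Halina is living and takes 1/12.
Franciszka predeceased; the 1/12 allotted to Franciszka's branch passes to Franciszka's issue by representation.
The 1/12 is divided into 3 equal shares of 1/36 among Pelagia, Jolanta, Oleg.
Pelagia is living and takes 1/36.
Jolanta is living and takes 1/36.
Oleg is living and takes 1/36.
Zofia predeceased; the 1/12 allotted to Zofia's branch passes to Zofia's issue by representation.
The 1/12 is divided into 2 equal shares of 1/24 among Radoslaw, Kazimierz.
Radoslaw is living and takes 1/24.
Kazimierz is living and takes 1/24.

Agnieszka 2/3; Eliasz 1/36; Halina 1/12; Ireneusz 1/36; Jolanta 1/36; Kazimierz 1/24; Mieczyslaw 1/36; Oleg 1/36; Pelagia 1/36; Radoslaw 1/24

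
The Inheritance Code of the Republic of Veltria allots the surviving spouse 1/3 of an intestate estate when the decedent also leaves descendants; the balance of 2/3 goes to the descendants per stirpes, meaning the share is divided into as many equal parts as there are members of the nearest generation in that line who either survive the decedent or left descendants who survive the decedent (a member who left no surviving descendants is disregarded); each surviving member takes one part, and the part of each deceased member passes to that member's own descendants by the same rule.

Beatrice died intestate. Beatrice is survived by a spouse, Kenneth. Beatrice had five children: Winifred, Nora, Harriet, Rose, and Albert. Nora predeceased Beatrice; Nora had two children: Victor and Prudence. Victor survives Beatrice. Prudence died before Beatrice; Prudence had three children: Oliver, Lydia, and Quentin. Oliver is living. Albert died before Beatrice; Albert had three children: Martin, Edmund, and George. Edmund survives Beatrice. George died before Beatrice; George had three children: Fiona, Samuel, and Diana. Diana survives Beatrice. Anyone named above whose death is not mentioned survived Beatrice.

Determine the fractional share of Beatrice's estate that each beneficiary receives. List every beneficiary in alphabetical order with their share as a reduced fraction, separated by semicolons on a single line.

Diana 2/135; Edmund 2/45; Fiona 2/135; Harriet 2/15; Kenneth 1/3; Lydia 1/45; Martin 2/45; Oliver 1/45; Quentin 1/45; Rose 2/15; Samuel 2/135; Victor 1/15; Winifred 2/15

Kenneth, as surviving spouse, takes 1/3.
The remaining 2/3 passes to Beatrice's descendants per stirpes.
The 2/3 is divided into 5 equal shares of 2/15 among Winifred, Nora, Harriet, Rose, Albert.
Winifred is living and takes 2/15.
Nora predeceased; the 2/15 allotted to Nora's branch passes to Nora's issue by representation.
The 2/15 is divided into 2 equal shares of 1/15 among Victor, Prudence.
Victor is living and takes 1/15.
Prudence predeceased; the 1/15 allotted to Prudence's branch passes to Prudence's issue by representation.
The 1/15 is divided into 3 equal shares of 1/45 among Oliver, Lydia, Quentin.
Oliver is living and takes 1/45.
Lydia is living and takes 1/45.
Quentin is living and takes 1/45.
Harriet is living and takes 2/15.
Rose is living and takes 2/15.
Albert predeceased; the 2/15 allotted to Albert's branch passes to Albert's issue by representation.
The 2/15 is divided into 3 equal shares of 2/45 among Martin, Edmund, George.
Martin is living and takes 2/45.
Edmund is living and takes 2/45.
George predeceased; the 2/45 allotted to George's branch passes to George's issue by representation.
The 2/45 is divided into 3 equal shares of 2/135 among Fiona, Samuel, Diana.
Fiona is living and takes 2/135.
Samuel is living and takes 2/135.
Diana is living and takes 2/135.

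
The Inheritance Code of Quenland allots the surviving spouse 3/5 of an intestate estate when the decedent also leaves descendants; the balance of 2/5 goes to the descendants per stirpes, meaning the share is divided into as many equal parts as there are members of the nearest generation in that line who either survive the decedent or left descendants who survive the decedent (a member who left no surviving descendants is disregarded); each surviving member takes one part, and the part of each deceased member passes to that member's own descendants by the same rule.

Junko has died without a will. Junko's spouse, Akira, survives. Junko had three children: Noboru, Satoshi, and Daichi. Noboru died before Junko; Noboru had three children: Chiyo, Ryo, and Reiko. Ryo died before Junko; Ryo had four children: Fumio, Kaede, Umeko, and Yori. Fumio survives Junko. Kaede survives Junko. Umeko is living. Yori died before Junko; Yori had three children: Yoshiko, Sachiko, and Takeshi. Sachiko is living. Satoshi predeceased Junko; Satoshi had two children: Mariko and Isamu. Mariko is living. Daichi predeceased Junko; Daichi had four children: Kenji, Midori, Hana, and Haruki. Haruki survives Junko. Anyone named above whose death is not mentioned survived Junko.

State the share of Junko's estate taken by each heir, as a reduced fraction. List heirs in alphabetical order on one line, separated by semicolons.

Akira, as surviving spouse, takes 3/5.
The remaining 2/5 passes to Junko's descendants per stirpes.
The 2/5 is divided into 3 equal shares of 2/15 among Noboru, Satoshi, Daichi.
Noboru predeceased; the 2/15 allotted to Noboru's branch passes to Noboru's issue by representation.
The 2/15 is divided into 3 equal shares of 2/45 among Chiyo, Ryo, Reiko.
Chiyo is living and takes 2/45.
Ryo predeceased; the 2/45 allotted to Ryo's branch passes to Ryo's issue by representation.
The 2/45 is divided into 4 equal shares of 1/90 among Fumio, Kaede, Umeko, Yori.
Fumio is living and takes 1/90.
Kaede is living and takes 1/90.
Umeko is living and takes 1/90.
Yori predeceased; the 1/90 allotted to Yori's branch passes to Yori's issue by representation.
The 1/90 is divided into 3 equal shares of 1/270 among Yoshiko, Sachiko, Takeshi.
Yoshiko is living and takes 1/270.
Sachiko is living and takes 1/270.
Takeshi is living and takes 1/270.
Reiko is living and takes 2/45.
Satoshi predeceased; the 2/15 allotted to Satoshi's branch passes to Satoshi's issue by representation.
The 2/15 is divided into 2 equal shares of 1/15 among Mariko, Isamu.
Mariko is living and takes 1/15.
Isamu is living and takes 1/15.
Daichi predeceased; the 2/15 allotted to Daichi's branch passes to Daichi's issue by representation.
The 2/15 is divided into 4 equal shares of 1/30 among Kenji, Midori, Hana, Haruki.
Kenji is living and takes 1/30.
Midori is living and takes 1/30.
Hana is living and takes 1/30.
Haruki is living and takes 1/30.

Akira 3/5; Chiyo 2/45; Fumio 1/90; Hana 1/30; Haruki 1/30; Isamu 1/15; Kaede 1/90; Kenji 1/30; Mariko 1/15; Midori 1/30; Reiko 2/45; Sachiko 1/270; Takeshi 1/270; Umeko 1/90; Yoshiko 1/270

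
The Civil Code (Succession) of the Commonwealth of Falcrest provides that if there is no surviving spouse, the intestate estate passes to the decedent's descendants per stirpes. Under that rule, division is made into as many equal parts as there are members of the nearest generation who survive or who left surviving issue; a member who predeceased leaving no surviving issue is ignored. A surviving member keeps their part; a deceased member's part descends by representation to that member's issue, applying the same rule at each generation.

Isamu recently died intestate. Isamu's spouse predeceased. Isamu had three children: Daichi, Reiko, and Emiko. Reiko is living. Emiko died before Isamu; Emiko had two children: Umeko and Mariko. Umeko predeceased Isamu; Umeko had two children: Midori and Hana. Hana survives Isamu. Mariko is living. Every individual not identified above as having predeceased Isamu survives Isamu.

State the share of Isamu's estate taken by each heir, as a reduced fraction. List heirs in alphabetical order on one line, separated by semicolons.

There is no surviving spouse, so the entire estate passes to Isamu's descendants per stirpes.
The estate is divided into 3 equal shares of 1/3 among Daichi, Reiko, Emiko.
Daichi is living and takes 1/3.
Reiko is living and takes 1/3.
Emiko predeceased; the 1/3 allotted to Emiko's branch passes to Emiko's issue by representation.
The 1/3 is divided into 2 equal shares of 1/6 among Umeko, Mariko.
Umeko predeceased; the 1/6 allotted to Umeko's branch passes to Umeko's issue by representation.
The 1/6 is divided into 2 equal shares of 1/12 among Midori, Hana.
Midori is living and takes 1/12.
Hana is living and takes 1/12.
Mariko is living and takes 1/6.

Daichi 1/3; Hana 1/12; Mariko 1/6; Midori 1/12; Reiko 1/3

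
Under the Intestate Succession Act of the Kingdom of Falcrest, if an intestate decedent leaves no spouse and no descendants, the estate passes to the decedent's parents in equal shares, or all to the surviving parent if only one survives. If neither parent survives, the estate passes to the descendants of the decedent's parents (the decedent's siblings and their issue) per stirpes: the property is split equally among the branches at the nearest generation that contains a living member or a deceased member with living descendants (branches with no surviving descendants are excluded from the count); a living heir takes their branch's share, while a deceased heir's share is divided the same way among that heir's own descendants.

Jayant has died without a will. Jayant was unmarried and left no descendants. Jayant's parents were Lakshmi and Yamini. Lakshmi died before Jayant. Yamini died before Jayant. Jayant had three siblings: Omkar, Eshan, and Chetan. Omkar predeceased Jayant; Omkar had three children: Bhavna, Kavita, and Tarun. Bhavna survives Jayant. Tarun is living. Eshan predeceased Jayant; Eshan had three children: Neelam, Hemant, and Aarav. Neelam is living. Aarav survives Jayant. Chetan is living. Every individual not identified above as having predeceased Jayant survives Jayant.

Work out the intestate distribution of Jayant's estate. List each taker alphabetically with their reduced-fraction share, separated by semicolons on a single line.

Aarav 1/9; Bhavna 1/9; Chetan 1/3; Hemant 1/9; Kavita 1/9; Neelam 1/9; Tarun 1/9

Neither parent survives and there are no descendants, so the estate passes to Jayant's siblings and their issue per stirpes.
The estate is divided into 3 equal shares of 1/3 among Omkar, Eshan, Chetan.
Omkar predeceased; the 1/3 allotted to Omkar's branch passes to Omkar's issue by representation.
The 1/3 is divided into 3 equal shares of 1/9 among Bhavna, Kavita, Tarun.
Bhavna is living and takes 1/9.
Kavita is living and takes 1/9.
Tarun is living and takes 1/9.
Eshan predeceased; the 1/3 allotted to Eshan's branch passes to Eshan's issue by representation.
The 1/3 is divided into 3 equal shares of 1/9 among Neelam, Hemant, Aarav.
Neelam is living and takes 1/9.
Hemant is living and takes 1/9.
Aarav is living and takes 1/9.
Chetan is living and takes 1/3.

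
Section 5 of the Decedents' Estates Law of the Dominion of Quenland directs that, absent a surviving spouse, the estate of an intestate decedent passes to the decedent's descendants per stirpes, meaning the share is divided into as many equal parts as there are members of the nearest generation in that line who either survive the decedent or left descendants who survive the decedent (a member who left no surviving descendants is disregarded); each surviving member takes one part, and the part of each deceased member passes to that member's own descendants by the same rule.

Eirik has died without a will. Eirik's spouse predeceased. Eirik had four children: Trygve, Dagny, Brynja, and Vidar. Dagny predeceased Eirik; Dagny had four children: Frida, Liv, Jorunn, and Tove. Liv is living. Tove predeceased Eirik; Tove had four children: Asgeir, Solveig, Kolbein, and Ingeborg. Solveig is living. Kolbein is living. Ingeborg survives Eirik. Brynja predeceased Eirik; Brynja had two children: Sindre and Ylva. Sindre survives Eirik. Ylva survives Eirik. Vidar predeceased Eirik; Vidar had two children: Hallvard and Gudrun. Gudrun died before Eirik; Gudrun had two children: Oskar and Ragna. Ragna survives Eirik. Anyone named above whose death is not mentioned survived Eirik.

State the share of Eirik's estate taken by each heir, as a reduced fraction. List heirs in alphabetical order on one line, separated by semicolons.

Asgeir 1/64; Frida 1/16; Hallvard 1/8; Ingeborg 1/64; Jorunn 1/16; Kolbein 1/64; Liv 1/16; Oskar 1/16; Ragna 1/16; Sindre 1/8; Solveig 1/64; Trygve 1/4; Ylva 1/8

There is no surviving spouse, so the entire estate passes to Eirik's descendants per stirpes.
The estate is divided into 4 equal shares of 1/4 among Trygve, Dagny, Brynja, Vidar.
Trygve is living and takes 1/4.
Dagny predeceased; the 1/4 allotted to Dagny's branch passes to Dagny's issue by representation.
The 1/4 is divided into 4 equal shares of 1/16 among Frida, Liv, Jorunn, Tove.
Frida is living and takes 1/16.
Liv is living and takes 1/16.
Jorunn is living and takes 1/16.
Tove predeceased; the 1/16 allotted to Tove's branch passes to Tove's issue by representation.
The 1/16 is divided into 4 equal shares of 1/64 among Asgeir, Solveig, Kolbein, Ingeborg.
Asgeir is living and takes 1/64.
Solveig is living and takes 1/64.
Kolbein is living and takes 1/64.
Ingeborg is living and takes 1/64.
Brynja predeceased; the 1/4 allotted to Brynja's branch passes to Brynja's issue by representation.
The 1/4 is divided into 2 equal shares of 1/8 among Sindre, Ylva.
Sindre is living and takes 1/8.
Ylva is living and takes 1/8.
Vidar predeceased; the 1/4 allotted to Vidar's branch passes to Vidar's issue by representation.
The 1/4 is divided into 2 equal shares of 1/8 among Hallvard, Gudrun.
Hallvard is living and takes 1/8.
Gudrun predeceased; the 1/8 allotted to Gudrun's branch passes to Gudrun's issue by representation.
The 1/8 is divided into 2 equal shares of 1/16 among Oskar, Ragna.
Oskar is living and takes 1/16.
Ragna is living and takes 1/16.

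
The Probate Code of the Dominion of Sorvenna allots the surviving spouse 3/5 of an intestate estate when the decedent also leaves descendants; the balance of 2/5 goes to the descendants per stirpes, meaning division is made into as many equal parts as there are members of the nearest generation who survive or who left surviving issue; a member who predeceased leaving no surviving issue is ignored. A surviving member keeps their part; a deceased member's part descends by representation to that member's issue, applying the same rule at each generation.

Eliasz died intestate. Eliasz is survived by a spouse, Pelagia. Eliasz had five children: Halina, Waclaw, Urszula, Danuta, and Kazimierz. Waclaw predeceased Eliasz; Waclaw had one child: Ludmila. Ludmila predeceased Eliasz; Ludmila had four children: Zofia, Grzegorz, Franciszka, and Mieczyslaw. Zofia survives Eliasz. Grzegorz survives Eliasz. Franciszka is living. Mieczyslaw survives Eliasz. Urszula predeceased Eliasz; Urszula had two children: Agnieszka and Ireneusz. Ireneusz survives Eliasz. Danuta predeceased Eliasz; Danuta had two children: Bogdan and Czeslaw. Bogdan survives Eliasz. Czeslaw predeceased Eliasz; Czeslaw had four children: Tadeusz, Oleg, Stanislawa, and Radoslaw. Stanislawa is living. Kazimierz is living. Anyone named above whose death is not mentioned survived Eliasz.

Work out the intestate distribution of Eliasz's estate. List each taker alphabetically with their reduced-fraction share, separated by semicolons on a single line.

Agnieszka 1/25; Bogdan 1/25; Franciszka 1/50; Grzegorz 1/50; Halina 2/25; Ireneusz 1/25; Kazimierz 2/25; Mieczyslaw 1/50; Oleg 1/100; Pelagia 3/5; Radoslaw 1/100; Stanislawa 1/100; Tadeusz 1/100; Zofia 1/50

Pelagia, as surviving spouse, takes 3/5.
The remaining 2/5 passes to Eliasz's descendants per stirpes.
The 2/5 is divided into 5 equal shares of 2/25 among Halina, Waclaw, Urszula, Danuta, Kazimierz.
Halina is living and takes 2/25.
Waclaw predeceased; the 2/25 allotted to Waclaw's branch passes to Waclaw's issue by representation.
Ludmila's line is the sole branch at this level, so the full 2/25 passes to Ludmila's issue by representation.
The 2/25 is divided into 4 equal shares of 1/50 among Zofia, Grzegorz, Franciszka, Mieczyslaw.
Zofia is living and takes 1/50.
Grzegorz is living and takes 1/50.
Franciszka is living and takes 1/50.
Mieczyslaw is living and takes 1/50.
Urszula predeceased; the 2/25 allotted to Urszula's branch passes to Urszula's issue by representation.
The 2/25 is divided into 2 equal shares of 1/25 among Agnieszka, Ireneusz.
Agnieszka is living and takes 1/25.
Ireneusz is living and takes 1/25.
Danuta predeceased; the 2/25 allotted to Danuta's branch passes to Danuta's issue by representation.
The 2/25 is divided into 2 equal shares of 1/25 among Bogdan, Czeslaw.
Bogdan is living and takes 1/25.
Czeslaw predeceased; the 1/25 allotted to Czeslaw's branch passes to Czeslaw's issue by representation.
The 1/25 is divided into 4 equal shares of 1/100 among Tadeusz, Oleg, Stanislawa, Radoslaw.
Tadeusz is living and takes 1/100.
Oleg is living and takes 1/100.
Stanislawa is living and takes 1/100.
Radoslaw is living and takes 1/100.
Kazimierz is living and takes 2/25.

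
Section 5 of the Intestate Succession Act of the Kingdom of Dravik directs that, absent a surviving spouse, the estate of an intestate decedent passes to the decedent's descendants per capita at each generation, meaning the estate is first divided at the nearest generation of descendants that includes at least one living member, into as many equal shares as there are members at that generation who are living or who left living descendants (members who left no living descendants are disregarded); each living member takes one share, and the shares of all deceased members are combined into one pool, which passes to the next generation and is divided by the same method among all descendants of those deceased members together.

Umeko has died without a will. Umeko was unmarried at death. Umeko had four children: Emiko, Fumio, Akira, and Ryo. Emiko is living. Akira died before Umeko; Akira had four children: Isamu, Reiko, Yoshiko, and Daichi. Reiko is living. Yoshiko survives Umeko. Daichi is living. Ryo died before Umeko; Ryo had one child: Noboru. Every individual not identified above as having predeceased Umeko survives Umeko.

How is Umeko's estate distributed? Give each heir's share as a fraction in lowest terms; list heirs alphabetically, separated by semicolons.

There is no surviving spouse, so the entire estate passes to Umeko's descendants per capita at each generation.
At generation 1 (Emiko, Fumio, Akira, Ryo) there are 4 shares of (1)/4 = 1/4 each.
Living: Emiko and Fumio — each takes 1/4.
Deceased: Akira and Ryo. Their combined 1/2 is pooled and carried to generation 2.
At generation 2 (Isamu, Reiko, Yoshiko, Daichi, Noboru) there are 5 shares of (1/2)/5 = 1/10 each.
Living: Isamu, Reiko, Yoshiko, Daichi, and Noboru — each takes 1/10.

Daichi 1/10; Emiko 1/4; Fumio 1/4; Isamu 1/10; Noboru 1/10; Reiko 1/10; Yoshiko 1/10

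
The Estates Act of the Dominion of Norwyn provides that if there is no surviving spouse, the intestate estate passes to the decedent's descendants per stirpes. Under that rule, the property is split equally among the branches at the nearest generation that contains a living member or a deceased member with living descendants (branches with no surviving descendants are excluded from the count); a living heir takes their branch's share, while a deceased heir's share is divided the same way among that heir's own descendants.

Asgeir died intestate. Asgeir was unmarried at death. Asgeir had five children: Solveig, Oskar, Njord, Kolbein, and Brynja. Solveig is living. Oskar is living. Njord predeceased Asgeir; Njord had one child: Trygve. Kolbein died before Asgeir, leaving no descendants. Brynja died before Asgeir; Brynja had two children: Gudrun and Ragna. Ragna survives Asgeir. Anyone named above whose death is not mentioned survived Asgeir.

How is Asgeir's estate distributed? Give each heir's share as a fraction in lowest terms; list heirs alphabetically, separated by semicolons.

Gudrun 1/8; Oskar 1/4; Ragna 1/8; Solveig 1/4; Trygve 1/4

There is no surviving spouse, so the entire estate passes to Asgeir's descendants per stirpes.
Kolbein left no surviving issue, so that branch lapses and is disregarded.
The estate is divided into 4 equal shares of 1/4 among Solveig, Oskar, Njord, Brynja.
Solveig is living and takes 1/4.
Oskar is living and takes 1/4.
Njord predeceased; the 1/4 allotted to Njord's branch passes to Njord's issue by representation.
Trygve is the sole taker at this level and receives the full 1/4.
Brynja predeceased; the 1/4 allotted to Brynja's branch passes to Brynja's issue by representation.
The 1/4 is divided into 2 equal shares of 1/8 among Gudrun, Ragna.
Gudrun is living and takes 1/8.
Ragna is living and takes 1/8.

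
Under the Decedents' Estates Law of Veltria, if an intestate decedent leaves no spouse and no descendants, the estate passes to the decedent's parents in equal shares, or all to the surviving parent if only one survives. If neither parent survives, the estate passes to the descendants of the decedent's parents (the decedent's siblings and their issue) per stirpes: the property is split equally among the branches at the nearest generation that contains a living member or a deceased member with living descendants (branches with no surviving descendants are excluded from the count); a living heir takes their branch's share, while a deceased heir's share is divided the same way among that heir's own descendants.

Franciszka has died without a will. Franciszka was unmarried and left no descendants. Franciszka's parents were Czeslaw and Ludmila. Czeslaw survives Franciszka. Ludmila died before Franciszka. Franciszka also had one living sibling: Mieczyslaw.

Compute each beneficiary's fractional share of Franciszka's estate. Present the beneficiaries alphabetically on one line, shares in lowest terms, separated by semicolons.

Only one parent, Czeslaw, survives, so Czeslaw takes the entire estate. The siblings take nothing because a surviving parent has priority.

Czeslaw 1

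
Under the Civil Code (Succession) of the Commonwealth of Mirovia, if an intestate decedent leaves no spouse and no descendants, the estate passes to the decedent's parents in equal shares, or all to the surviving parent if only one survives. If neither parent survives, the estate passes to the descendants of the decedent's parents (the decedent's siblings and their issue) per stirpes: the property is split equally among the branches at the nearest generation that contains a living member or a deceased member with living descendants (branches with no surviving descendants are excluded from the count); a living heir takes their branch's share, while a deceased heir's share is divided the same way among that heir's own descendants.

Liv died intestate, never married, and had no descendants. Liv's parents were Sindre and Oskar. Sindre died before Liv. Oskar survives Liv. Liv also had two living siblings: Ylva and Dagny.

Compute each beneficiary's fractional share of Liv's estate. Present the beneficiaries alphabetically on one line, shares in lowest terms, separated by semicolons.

Only one parent, Oskar, survives, so Oskar takes the entire estate. The siblings take nothing because a surviving parent has priority.

Oskar 1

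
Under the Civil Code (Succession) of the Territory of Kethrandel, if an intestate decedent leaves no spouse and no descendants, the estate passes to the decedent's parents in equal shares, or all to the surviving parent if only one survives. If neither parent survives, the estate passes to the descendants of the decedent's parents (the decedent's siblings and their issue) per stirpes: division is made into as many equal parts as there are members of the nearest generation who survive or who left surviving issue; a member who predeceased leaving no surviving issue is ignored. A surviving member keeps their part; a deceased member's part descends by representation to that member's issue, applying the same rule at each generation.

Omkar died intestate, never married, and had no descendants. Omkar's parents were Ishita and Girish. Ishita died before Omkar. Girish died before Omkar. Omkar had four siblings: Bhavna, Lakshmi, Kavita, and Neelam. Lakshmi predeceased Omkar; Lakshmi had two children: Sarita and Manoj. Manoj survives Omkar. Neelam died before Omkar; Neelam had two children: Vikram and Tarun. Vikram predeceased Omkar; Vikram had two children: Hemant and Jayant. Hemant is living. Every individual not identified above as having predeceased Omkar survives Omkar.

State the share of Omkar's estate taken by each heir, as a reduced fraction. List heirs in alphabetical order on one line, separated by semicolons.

Bhavna 1/4; Hemant 1/16; Jayant 1/16; Kavita 1/4; Manoj 1/8; Sarita 1/8; Tarun 1/8

Neither parent survives and there are no descendants, so the estate passes to Omkar's siblings and their issue per stirpes.
The estate is divided into 4 equal shares of 1/4 among Bhavna, Lakshmi, Kavita, Neelam.
Bhavna is living and takes 1/4.
Lakshmi predeceased; the 1/4 allotted to Lakshmi's branch passes to Lakshmi's issue by representation.
The 1/4 is divided into 2 equal shares of 1/8 among Sarita, Manoj.
Sarita is living and takes 1/8.
Manoj is living and takes 1/8.
Kavita is living and takes 1/4.
Neelam predeceased; the 1/4 allotted to Neelam's branch passes to Neelam's issue by representation.
The 1/4 is divided into 2 equal shares of 1/8 among Vikram, Tarun.
Vikram predeceased; the 1/8 allotted to Vikram's branch passes to Vikram's issue by representation.
The 1/8 is divided into 2 equal shares of 1/16 among Hemant, Jayant.
Hemant is living and takes 1/16.
Jayant is living and takes 1/16.
Tarun is living and takes 1/8.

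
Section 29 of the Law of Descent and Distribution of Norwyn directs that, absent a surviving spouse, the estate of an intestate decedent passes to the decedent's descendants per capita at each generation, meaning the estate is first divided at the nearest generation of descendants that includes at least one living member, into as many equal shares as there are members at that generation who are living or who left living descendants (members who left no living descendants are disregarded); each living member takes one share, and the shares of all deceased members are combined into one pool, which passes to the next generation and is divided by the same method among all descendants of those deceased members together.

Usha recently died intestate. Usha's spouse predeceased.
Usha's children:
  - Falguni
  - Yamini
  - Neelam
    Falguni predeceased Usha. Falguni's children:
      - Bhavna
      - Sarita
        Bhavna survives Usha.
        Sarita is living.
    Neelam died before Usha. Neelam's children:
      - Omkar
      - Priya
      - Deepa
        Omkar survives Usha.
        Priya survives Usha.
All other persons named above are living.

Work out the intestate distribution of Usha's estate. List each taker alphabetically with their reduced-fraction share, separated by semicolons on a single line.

There is no surviving spouse, so the entire estate passes to Usha's descendants per capita at each generation.
At generation 1 (Falguni, Yamini, Neelam) there are 3 shares of (1)/3 = 1/3 each.
Living: Yamini — each takes 1/3.
Deceased: Falguni and Neelam. Their combined 2/3 is pooled and carried to generation 2.
At generation 2 (Bhavna, Sarita, Omkar, Priya, Deepa) there are 5 shares of (2/3)/5 = 2/15 each.
Living: Bhavna, Sarita, Omkar, Priya, and Deepa — each takes 2/15.

Bhavna 2/15; Deepa 2/15; Omkar 2/15; Priya 2/15; Sarita 2/15; Yamini 1/3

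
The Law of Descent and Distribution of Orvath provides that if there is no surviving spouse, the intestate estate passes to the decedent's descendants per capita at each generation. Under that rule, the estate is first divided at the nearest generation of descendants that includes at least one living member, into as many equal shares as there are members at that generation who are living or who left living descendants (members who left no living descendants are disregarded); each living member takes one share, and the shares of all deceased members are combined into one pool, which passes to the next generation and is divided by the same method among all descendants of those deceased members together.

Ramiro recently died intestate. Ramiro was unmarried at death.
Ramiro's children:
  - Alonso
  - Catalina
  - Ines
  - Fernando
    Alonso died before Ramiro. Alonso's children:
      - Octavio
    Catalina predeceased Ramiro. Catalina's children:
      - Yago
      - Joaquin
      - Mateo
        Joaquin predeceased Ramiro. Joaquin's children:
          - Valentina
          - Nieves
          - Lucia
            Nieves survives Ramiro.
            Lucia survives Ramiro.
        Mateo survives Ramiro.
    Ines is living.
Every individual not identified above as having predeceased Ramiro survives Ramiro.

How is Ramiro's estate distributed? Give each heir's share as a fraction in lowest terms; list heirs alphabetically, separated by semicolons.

Fernando 1/4; Ines 1/4; Lucia 1/24; Mateo 1/8; Nieves 1/24; Octavio 1/8; Valentina 1/24; Yago 1/8

There is no surviving spouse, so the entire estate passes to Ramiro's descendants per capita at each generation.
At generation 1 (Alonso, Catalina, Ines, Fernando) there are 4 shares of (1)/4 = 1/4 each.
Living: Ines and Fernando — each takes 1/4.
Deceased: Alonso and Catalina. Their combined 1/2 is pooled and carried to generation 2.
At generation 2 (Octavio, Yago, Joaquin, Mateo) there are 4 shares of (1/2)/4 = 1/8 each.
Living: Octavio, Yago, and Mateo — each takes 1/8.
Deceased: Joaquin. That 1/8 share is carried to generation 3.
At generation 3 (Valentina, Nieves, Lucia) there are 3 shares of (1/8)/3 = 1/24 each.
Living: Valentina, Nieves, and Lucia — each takes 1/24.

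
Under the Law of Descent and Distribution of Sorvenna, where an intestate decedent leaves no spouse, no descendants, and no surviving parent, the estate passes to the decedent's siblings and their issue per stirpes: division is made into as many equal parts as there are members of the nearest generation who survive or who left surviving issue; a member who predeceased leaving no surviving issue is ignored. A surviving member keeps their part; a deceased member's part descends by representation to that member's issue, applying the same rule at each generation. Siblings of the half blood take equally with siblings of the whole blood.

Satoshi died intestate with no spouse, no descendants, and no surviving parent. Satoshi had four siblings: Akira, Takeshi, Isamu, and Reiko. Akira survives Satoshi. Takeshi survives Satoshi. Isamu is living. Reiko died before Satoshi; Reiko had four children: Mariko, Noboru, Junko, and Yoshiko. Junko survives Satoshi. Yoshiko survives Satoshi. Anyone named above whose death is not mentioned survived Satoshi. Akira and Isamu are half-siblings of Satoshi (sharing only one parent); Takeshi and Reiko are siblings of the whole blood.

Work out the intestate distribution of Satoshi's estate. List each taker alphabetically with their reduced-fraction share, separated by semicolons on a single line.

Akira 1/4; Isamu 1/4; Junko 1/16; Mariko 1/16; Noboru 1/16; Takeshi 1/4; Yoshiko 1/16

No spouse, descendants, or parent survives, so the estate passes to Satoshi's siblings per stirpes.
Half-blood and whole-blood siblings take equally under the stated rule.
The estate is divided into 4 equal shares of 1/4 among Akira, Takeshi, Isamu, Reiko.
Akira is living and takes 1/4.
Takeshi is living and takes 1/4.
Isamu is living and takes 1/4.
Reiko predeceased; the 1/4 allotted to Reiko's branch passes to Reiko's issue by representation.
The 1/4 is divided into 4 equal shares of 1/16 among Mariko, Noboru, Junko, Yoshiko.
Mariko is living and takes 1/16.
Noboru is living and takes 1/16.
Junko is living and takes 1/16.
Yoshiko is living and takes 1/16.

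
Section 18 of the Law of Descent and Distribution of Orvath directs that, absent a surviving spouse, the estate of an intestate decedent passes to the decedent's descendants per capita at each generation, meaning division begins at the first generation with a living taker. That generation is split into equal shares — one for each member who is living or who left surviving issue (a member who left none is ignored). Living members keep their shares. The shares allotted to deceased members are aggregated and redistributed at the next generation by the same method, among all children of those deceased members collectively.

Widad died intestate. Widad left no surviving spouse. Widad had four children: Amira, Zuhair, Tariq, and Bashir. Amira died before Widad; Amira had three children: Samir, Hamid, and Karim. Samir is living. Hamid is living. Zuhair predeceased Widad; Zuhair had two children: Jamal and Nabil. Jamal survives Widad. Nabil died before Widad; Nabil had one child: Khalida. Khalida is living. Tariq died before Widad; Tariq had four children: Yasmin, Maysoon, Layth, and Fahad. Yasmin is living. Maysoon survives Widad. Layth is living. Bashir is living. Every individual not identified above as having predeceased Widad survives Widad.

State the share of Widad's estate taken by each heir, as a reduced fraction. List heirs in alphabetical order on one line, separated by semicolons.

Bashir 1/4; Fahad 1/12; Hamid 1/12; Jamal 1/12; Karim 1/12; Khalida 1/12; Layth 1/12; Maysoon 1/12; Samir 1/12; Yasmin 1/12

There is no surviving spouse, so the entire estate passes to Widad's descendants per capita at each generation.
At generation 1 (Amira, Zuhair, Tariq, Bashir) there are 4 shares of (1)/4 = 1/4 each.
Living: Bashir — each takes 1/4.
Deceased: Amira, Zuhair, and Tariq. Their combined 3/4 is pooled and carried to generation 2.
At generation 2 (Samir, Hamid, Karim, Jamal, Nabil, Yasmin, Maysoon, Layth, Fahad) there are 9 shares of (3/4)/9 = 1/12 each.
Living: Samir, Hamid, Karim, Jamal, Yasmin, Maysoon, Layth, and Fahad — each takes 1/12.
Deceased: Nabil. That 1/12 share is carried to generation 3.
At generation 3 (Khalida) there are 1 shares of (1/12)/1 = 1/12 each.
Living: Khalida — each takes 1/12.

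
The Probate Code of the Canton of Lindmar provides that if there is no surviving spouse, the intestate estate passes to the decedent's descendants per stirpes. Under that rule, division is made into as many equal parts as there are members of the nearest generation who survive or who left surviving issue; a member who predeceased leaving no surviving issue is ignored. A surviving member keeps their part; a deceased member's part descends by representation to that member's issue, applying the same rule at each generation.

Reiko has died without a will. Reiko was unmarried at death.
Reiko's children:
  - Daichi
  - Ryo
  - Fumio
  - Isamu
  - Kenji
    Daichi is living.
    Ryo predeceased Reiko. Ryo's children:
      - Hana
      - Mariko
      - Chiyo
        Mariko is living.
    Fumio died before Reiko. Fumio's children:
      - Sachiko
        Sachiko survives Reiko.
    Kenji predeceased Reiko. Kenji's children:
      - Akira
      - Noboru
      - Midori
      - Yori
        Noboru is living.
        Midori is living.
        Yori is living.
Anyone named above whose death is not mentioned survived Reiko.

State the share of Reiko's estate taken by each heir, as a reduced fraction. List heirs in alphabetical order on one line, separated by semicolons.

Akira 1/20; Chiyo 1/15; Daichi 1/5; Hana 1/15; Isamu 1/5; Mariko 1/15; Midori 1/20; Noboru 1/20; Sachiko 1/5; Yori 1/20

There is no surviving spouse, so the entire estate passes to Reiko's descendants per stirpes.
The estate is divided into 5 equal shares of 1/5 among Daichi, Ryo, Fumio, Isamu, Kenji.
Daichi is living and takes 1/5.
Ryo predeceased; the 1/5 allotted to Ryo's branch passes to Ryo's issue by representation.
The 1/5 is divided into 3 equal shares of 1/15 among Hana, Mariko, Chiyo.
Hana is living and takes 1/15.
Mariko is living and takes 1/15.
Chiyo is living and takes 1/15.
Fumio predeceased; the 1/5 allotted to Fumio's branch passes to Fumio's issue by representation.
Sachiko is the sole taker at this level and receives the full 1/5.
Isamu is living and takes 1/5.
Kenji predeceased; the 1/5 allotted to Kenji's branch passes to Kenji's issue by representation.
The 1/5 is divided into 4 equal shares of 1/20 among Akira, Noboru, Midori, Yori.
Akira is living and takes 1/20.
Noboru is living and takes 1/20.
Midori is living and takes 1/20.
Yori is living and takes 1/20.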